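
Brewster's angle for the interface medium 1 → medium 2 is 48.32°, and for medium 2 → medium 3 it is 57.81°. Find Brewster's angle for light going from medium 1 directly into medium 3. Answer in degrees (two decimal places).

n₂/n₁ = tan 48.32° = 1.1232 and n₃/n₂ = tan 57.81° = 1.5886.
So n₃/n₁ = (n₂/n₁)(n₃/n₂) = 1.1232 × 1.5886 = 1.7842.
θ_B(1→3) = arctan(1.7842) = 60.73°.

θ_B ≈ 60.73°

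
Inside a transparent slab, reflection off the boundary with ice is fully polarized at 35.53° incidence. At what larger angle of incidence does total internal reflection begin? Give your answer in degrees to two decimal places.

θ_c ≈ 45.57°

tan θ_B = n₂/n₁ = tan 35.53° = 0.7141.
Total internal reflection: sin θ_c = n₂/n₁ = 0.7141.
θ_c = arcsin(0.7141) = 45.57°.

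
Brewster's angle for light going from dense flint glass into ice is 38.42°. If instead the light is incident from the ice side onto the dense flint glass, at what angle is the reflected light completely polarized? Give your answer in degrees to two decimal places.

Reversing the direction swaps n₁ and n₂, so tan θ_B' = 1/tan θ_B and θ_B' = 90° − θ_B.
Hence θ_B' = 90° − 38.42° = 51.58°.

θ_B' ≈ 51.58°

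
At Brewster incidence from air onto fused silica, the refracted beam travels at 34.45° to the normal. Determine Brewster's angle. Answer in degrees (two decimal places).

At Brewster's angle the reflected and refracted rays are perpendicular, so θ_B + θ_t = 90°.
θ_B = 90° − 34.45° = 55.55°.

θ_B ≈ 55.55°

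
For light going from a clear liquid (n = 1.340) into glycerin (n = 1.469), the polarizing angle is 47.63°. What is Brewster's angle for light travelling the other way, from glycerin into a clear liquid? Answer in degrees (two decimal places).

θ_B' ≈ 42.37°

tan θ_B' = n₁/n₂ = 1/tan θ_B, so θ_B' = 90° − θ_B.
θ_B' = 90° − 47.63° = 42.37°.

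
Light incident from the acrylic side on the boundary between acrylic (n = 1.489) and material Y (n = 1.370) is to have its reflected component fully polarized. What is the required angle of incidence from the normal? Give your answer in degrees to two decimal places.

tan θ_B = n₂/n₁ = 1.370/1.489 = 0.9201.
So θ_B = arctan 0.9201 = 42.62°.

θ_B ≈ 42.62°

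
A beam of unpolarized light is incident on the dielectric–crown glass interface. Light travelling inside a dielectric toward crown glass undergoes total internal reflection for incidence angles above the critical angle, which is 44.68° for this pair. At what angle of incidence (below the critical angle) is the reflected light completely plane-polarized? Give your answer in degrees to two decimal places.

n₂/n₁ = sin θ_c = sin 44.68° = 0.7031.
tan θ_B equals the same ratio, so θ_B = arctan(0.7031) = 35.11°.

θ_B ≈ 35.11°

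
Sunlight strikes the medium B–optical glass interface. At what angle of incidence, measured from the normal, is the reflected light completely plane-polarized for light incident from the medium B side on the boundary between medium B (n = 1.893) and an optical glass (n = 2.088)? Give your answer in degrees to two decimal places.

Brewster's condition: tan θ_B = n₂/n₁ = 2.088/1.893 = 1.1030.
So θ_B = arctan 1.1030 = 47.80°.

θ_B ≈ 47.80°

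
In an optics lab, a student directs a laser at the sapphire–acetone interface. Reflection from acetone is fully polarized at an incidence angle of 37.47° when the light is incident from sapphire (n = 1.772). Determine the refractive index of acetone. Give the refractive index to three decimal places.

Full polarization of the reflected beam means tan θ_B = n₂/n₁, where n₁ is the incident medium (sapphire).
n₂ = n₁ tan θ_B = 1.772 × tan 37.47° = 1.358.

n ≈ 1.358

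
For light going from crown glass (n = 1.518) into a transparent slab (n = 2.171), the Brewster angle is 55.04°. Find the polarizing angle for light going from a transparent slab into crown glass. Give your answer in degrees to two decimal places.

θ_B' ≈ 34.96°

The two Brewster angles are complementary: θ_B' = 90° − θ_B = 90° − 55.04° = 34.96°.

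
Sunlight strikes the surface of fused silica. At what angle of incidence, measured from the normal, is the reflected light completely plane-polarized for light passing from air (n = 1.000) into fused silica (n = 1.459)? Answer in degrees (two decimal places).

θ_B ≈ 55.57°

Here n₂/n₁ = 1.459/1.000 = 1.4590, and Brewster's law gives tan θ_B = n₂/n₁.
θ_B = arctan(1.4590) = 55.57°.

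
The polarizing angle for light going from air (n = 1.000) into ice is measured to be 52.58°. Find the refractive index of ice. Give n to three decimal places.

Brewster's law: tan θ_B = n₂/n₁ (light incident in air, refracted into ice).
n₂ = n₁ tan θ_B = 1.000 × tan 52.58° = 1.307.

n ≈ 1.307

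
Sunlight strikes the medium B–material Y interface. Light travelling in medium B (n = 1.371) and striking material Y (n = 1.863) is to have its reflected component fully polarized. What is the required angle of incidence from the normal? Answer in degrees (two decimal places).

θ_B ≈ 53.65°

At Brewster's angle the reflected and refracted rays are perpendicular, which with Snell's law gives tan θ_B = n₂/n₁.
Brewster's condition: tan θ_B = n₂/n₁ = 1.863/1.371 = 1.3589. Taking the arctangent, θ_B = 53.65°.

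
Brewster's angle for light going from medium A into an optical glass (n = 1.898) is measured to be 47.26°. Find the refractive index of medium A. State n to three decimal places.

n ≈ 1.754

At Brewster's angle, tan θ_B = n₂/n₁ with n₁ on the incident side (medium A) and n₂ on the transmitted side (an optical glass).
n₁ = n₂ / tan θ_B = 1.898 / tan 47.26° = 1.754.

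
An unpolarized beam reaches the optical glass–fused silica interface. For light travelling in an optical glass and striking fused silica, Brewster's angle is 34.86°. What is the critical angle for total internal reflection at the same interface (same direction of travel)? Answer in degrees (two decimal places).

θ_c ≈ 44.15°

tan θ_B = n₂/n₁ = tan 34.86° = 0.6966.
Total internal reflection: sin θ_c = n₂/n₁ = 0.6966.
θ_c = arcsin(0.6966) = 44.15°.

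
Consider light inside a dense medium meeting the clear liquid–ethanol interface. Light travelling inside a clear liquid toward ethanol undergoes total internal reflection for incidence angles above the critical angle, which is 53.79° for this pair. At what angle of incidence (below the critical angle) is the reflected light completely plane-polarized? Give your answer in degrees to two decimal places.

n₂/n₁ = sin θ_c = sin 53.79° = 0.8069.
tan θ_B equals the same ratio, so θ_B = arctan(0.8069) = 38.90°.

θ_B ≈ 38.90°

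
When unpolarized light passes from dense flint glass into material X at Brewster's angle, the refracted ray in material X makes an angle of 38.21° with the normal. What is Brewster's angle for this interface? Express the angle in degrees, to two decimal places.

θ_B ≈ 51.79°

Brewster's condition makes the reflected and refracted beams perpendicular: θ_B + θ_t = 90°.
θ_B = 90° − 38.21° = 51.79°.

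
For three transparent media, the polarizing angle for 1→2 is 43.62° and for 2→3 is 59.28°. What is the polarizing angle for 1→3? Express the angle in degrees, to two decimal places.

θ_B ≈ 58.05°

n₂/n₁ = tan 43.62° = 0.9530 and n₃/n₂ = tan 59.28° = 1.6829.
n₃/n₁ = 1.6037. Then tan θ_B(1→3) = n₃/n₁, so θ_B(1→3) = arctan(1.6037) = 58.05°.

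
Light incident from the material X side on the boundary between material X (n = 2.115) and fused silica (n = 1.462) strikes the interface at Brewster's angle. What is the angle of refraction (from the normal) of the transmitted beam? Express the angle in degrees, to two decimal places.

tan θ_B = n₂/n₁ = 1.462/2.115 = 0.6913, so θ_B = 34.65°.
The refracted ray is perpendicular to the reflected ray, so θ_t = 90° − θ_B = 55.35°.

θ_t ≈ 55.35°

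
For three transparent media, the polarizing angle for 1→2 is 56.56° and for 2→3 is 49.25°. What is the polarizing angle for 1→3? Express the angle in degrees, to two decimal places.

θ_B ≈ 60.36°

tan θ_B(1→2) = n₂/n₁ = tan 56.56° = 1.5143.
tan θ_B(2→3) = n₃/n₂ = tan 49.25° = 1.1606.
Multiplying, n₃/n₁ = 1.5143 × 1.1606 = 1.7574, and θ_B(1→3) = arctan 1.7574 = 60.36°.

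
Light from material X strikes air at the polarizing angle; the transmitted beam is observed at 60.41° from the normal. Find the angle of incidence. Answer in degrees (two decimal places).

θ_B ≈ 29.59°

At Brewster's angle the reflected and refracted rays are perpendicular, so θ_B + θ_t = 90°.
θ_B = 90° − 60.41° = 29.59°.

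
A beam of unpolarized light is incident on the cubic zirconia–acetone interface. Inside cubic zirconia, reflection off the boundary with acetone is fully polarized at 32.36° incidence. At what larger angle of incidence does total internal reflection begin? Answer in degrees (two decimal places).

θ_c ≈ 39.32°

n₂/n₁ = tan 32.36° = 0.6336; the critical angle satisfies sin θ_c = n₂/n₁.
θ_c = arcsin(0.6336) = 39.32°.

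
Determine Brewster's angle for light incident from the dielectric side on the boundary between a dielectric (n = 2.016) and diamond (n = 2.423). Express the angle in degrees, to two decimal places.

tan θ_B = n₂/n₁ = 2.423/2.016 = 1.2019.
θ_B = arctan(1.2019) = 50.24°.

θ_B ≈ 50.24°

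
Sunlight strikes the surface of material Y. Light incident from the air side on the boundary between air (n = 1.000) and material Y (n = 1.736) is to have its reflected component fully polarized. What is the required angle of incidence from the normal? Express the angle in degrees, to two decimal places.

Here n₂/n₁ = 1.736/1.000 = 1.7360, and Brewster's law gives tan θ_B = n₂/n₁.
So θ_B = arctan 1.7360 = 60.06°.

θ_B ≈ 60.06°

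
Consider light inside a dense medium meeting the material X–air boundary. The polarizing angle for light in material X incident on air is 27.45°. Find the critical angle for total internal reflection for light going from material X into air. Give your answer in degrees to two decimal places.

tan θ_B = n₂/n₁ = tan 27.45° = 0.5195.
Total internal reflection: sin θ_c = n₂/n₁ = 0.5195.
θ_c = arcsin(0.5195) = 31.30°.

θ_c ≈ 31.30°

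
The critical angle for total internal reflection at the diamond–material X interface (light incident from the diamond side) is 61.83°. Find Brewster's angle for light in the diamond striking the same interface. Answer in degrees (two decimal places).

n₂/n₁ = sin θ_c = sin 61.83° = 0.8816.
tan θ_B equals the same ratio, so θ_B = arctan(0.8816) = 41.40°.

θ_B ≈ 41.40°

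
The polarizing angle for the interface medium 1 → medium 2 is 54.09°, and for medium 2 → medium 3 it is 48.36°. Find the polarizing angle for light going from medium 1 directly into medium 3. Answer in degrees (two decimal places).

tan θ_B(1→2) = n₂/n₁ = tan 54.09° = 1.3809.
tan θ_B(2→3) = n₃/n₂ = tan 48.36° = 1.1247.
So n₃/n₁ = (n₂/n₁)(n₃/n₂) = 1.3809 × 1.1247 = 1.5532.
θ_B(1→3) = arctan(1.5532) = 57.23°.

θ_B ≈ 57.23°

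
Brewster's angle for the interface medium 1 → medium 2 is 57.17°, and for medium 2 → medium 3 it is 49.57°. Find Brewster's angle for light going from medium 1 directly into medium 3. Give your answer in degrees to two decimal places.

θ_B ≈ 61.20°

Each Brewster angle gives a ratio: n₂/n₁ = tan 57.17° = 1.5499, n₃/n₂ = tan 49.57° = 1.1738.
So n₃/n₁ = (n₂/n₁)(n₃/n₂) = 1.5499 × 1.1738 = 1.8192.
θ_B(1→3) = arctan(1.8192) = 61.20°.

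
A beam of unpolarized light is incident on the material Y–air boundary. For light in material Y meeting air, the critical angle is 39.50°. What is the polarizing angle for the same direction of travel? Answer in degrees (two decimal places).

At the critical angle sin θ_c = n₂/n₁, giving n₂/n₁ = sin 39.50° = 0.6361.
Then tan θ_B = n₂/n₁ = 0.6361, so θ_B = arctan 0.6361 = 32.46°.

θ_B ≈ 32.46°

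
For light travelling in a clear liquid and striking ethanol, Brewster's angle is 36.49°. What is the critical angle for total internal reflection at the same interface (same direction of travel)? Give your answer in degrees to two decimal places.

θ_c ≈ 47.71°

tan θ_B = n₂/n₁ = tan 36.49° = 0.7397.
Total internal reflection: sin θ_c = n₂/n₁ = 0.7397.
θ_c = arcsin(0.7397) = 47.71°.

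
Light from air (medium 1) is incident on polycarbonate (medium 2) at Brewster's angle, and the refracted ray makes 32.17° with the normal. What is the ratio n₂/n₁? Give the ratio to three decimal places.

At Brewster incidence θ_B = 90° − θ_t = 90° − 32.17° = 57.83°.
tan θ_B = n₂/n₁, so n₂/n₁ = tan 57.83° = 1.590.

n₂/n₁ ≈ 1.590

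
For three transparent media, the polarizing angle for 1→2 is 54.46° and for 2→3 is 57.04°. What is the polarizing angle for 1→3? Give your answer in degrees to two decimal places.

Each Brewster angle gives a ratio: n₂/n₁ = tan 54.46° = 1.3999, n₃/n₂ = tan 57.04° = 1.5422.
n₃/n₁ = 2.1589. Then tan θ_B(1→3) = n₃/n₁, so θ_B(1→3) = arctan(2.1589) = 65.15°.

θ_B ≈ 65.15°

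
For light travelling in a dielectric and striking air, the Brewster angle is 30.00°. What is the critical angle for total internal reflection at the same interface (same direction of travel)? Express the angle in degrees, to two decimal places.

n₂/n₁ = tan 30.00° = 0.5774; the critical angle satisfies sin θ_c = n₂/n₁.
θ_c = arcsin(0.5774) = 35.26°.

θ_c ≈ 35.26°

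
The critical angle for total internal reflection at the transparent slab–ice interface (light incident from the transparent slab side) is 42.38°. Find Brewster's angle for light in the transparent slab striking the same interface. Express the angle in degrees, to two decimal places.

θ_B ≈ 33.98°

n₂/n₁ = sin θ_c = sin 42.38° = 0.6740.
tan θ_B equals the same ratio, so θ_B = arctan(0.6740) = 33.98°.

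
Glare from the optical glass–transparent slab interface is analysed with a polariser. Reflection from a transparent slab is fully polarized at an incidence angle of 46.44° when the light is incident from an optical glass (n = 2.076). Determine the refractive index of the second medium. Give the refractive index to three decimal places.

At the polarizing angle, tan θ_B = n₂/n₁ with n₁ on the incident side (an optical glass) and n₂ on the transmitted side (a transparent slab).
n₂ = n₁ tan θ_B = 2.076 × tan 46.44° = 2.183.

n ≈ 2.183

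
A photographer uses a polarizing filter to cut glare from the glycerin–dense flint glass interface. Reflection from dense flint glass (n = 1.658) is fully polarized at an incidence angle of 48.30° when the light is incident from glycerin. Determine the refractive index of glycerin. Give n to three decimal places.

n ≈ 1.477

Brewster's law: tan θ_B = n₂/n₁ (light incident in glycerin, refracted into dense flint glass).
n₁ = n₂ / tan θ_B = 1.658 / tan 48.30° = 1.477.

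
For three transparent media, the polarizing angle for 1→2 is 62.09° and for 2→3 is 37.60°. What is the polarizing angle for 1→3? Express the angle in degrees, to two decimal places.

θ_B ≈ 55.48°

tan θ_B(1→2) = n₂/n₁ = tan 62.09° = 1.8879.
tan θ_B(2→3) = n₃/n₂ = tan 37.60° = 0.7701.
n₃/n₁ = 1.4539. Then tan θ_B(1→3) = n₃/n₁, so θ_B(1→3) = arctan(1.4539) = 55.48°.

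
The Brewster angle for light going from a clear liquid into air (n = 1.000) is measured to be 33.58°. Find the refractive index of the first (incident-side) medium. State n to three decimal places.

At the Brewster angle, tan θ_B = n₂/n₁ with n₁ on the incident side (a clear liquid) and n₂ on the transmitted side (air).
n₁ = n₂ / tan θ_B = 1.000 / tan 33.58° = 1.506.

n ≈ 1.506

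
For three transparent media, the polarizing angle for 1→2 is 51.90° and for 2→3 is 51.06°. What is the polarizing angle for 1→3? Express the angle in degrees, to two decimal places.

tan θ_B(1→2) = n₂/n₁ = tan 51.90° = 1.2753.
tan θ_B(2→3) = n₃/n₂ = tan 51.06° = 1.2375.
Multiplying, n₃/n₁ = 1.2753 × 1.2375 = 1.5783, and θ_B(1→3) = arctan 1.5783 = 57.64°.

θ_B ≈ 57.64°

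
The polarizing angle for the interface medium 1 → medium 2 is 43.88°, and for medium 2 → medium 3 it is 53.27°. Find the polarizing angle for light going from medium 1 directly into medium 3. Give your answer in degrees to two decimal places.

θ_B ≈ 52.19°

Each Brewster angle gives a ratio: n₂/n₁ = tan 43.88° = 0.9616, n₃/n₂ = tan 53.27° = 1.3401.
n₃/n₁ = 1.2887. Then tan θ_B(1→3) = n₃/n₁, so θ_B(1→3) = arctan(1.2887) = 52.19°.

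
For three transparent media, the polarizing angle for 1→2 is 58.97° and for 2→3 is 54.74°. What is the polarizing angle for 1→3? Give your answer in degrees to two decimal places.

tan θ_B(1→2) = n₂/n₁ = tan 58.97° = 1.6623.
tan θ_B(2→3) = n₃/n₂ = tan 54.74° = 1.4144.
n₃/n₁ = 2.3512. Then tan θ_B(1→3) = n₃/n₁, so θ_B(1→3) = arctan(2.3512) = 66.96°.

θ_B ≈ 66.96°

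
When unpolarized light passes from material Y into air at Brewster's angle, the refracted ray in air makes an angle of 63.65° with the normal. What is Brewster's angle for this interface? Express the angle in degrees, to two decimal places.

Brewster's condition makes the reflected and refracted beams perpendicular: θ_B + θ_t = 90°.
So θ_B = 90° − θ_t = 90° − 63.65° = 26.35°.

θ_B ≈ 26.35°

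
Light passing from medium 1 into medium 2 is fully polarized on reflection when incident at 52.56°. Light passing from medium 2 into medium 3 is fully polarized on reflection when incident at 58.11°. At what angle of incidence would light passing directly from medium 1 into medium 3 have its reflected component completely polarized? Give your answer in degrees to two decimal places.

Each Brewster angle gives a ratio: n₂/n₁ = tan 52.56° = 1.3061, n₃/n₂ = tan 58.11° = 1.6072.
n₃/n₁ = 2.0991. Then tan θ_B(1→3) = n₃/n₁, so θ_B(1→3) = arctan(2.0991) = 64.53°.

θ_B ≈ 64.53°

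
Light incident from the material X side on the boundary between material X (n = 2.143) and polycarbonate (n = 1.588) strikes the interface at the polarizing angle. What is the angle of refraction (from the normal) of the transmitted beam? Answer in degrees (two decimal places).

θ_t ≈ 53.46°

θ_B = arctan(n₂/n₁) = arctan(1.588/2.143) = 36.54°.
At Brewster's angle the reflected and refracted rays are perpendicular, so θ_t = 90° − θ_B = 90° − 36.54° = 53.46°.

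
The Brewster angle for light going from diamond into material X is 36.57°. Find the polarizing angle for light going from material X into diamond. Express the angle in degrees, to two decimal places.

The two Brewster angles are complementary: θ_B' = 90° − θ_B = 90° − 36.57° = 53.43°.

θ_B' ≈ 53.43°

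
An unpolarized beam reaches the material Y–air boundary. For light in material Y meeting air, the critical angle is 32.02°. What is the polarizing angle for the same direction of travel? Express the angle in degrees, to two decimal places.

θ_B ≈ 27.93°

n₂/n₁ = sin θ_c = sin 32.02° = 0.5302.
tan θ_B equals the same ratio, so θ_B = arctan(0.5302) = 27.93°.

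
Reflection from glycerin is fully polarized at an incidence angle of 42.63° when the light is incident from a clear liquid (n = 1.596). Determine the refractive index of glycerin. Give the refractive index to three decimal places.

n ≈ 1.469

At the Brewster angle, tan θ_B = n₂/n₁ with n₁ on the incident side (a clear liquid) and n₂ on the transmitted side (glycerin).
n₂ = n₁ tan θ_B = 1.596 × tan 42.63° = 1.469.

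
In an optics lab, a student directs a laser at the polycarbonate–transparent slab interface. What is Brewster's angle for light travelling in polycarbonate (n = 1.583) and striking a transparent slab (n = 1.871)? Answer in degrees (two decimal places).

θ_B ≈ 49.77°

The reflected p-component vanishes when tan θ_B = n₂/n₁.
Brewster's condition: tan θ_B = n₂/n₁ = 1.871/1.583 = 1.1819. Taking the arctangent, θ_B = 49.77°.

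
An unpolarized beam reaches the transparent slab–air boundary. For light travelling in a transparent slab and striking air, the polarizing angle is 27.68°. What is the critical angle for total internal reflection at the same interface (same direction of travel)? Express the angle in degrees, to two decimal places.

tan θ_B = n₂/n₁ = tan 27.68° = 0.5246.
Total internal reflection: sin θ_c = n₂/n₁ = 0.5246.
θ_c = arcsin(0.5246) = 31.64°.

θ_c ≈ 31.64°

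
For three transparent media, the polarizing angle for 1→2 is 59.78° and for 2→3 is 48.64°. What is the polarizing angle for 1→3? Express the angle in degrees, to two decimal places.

tan θ_B(1→2) = n₂/n₁ = tan 59.78° = 1.7168.
tan θ_B(2→3) = n₃/n₂ = tan 48.64° = 1.1359.
So n₃/n₁ = (n₂/n₁)(n₃/n₂) = 1.7168 × 1.1359 = 1.9501.
θ_B(1→3) = arctan(1.9501) = 62.85°.

θ_B ≈ 62.85°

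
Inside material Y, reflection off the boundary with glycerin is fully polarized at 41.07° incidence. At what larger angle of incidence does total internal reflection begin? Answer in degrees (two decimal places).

θ_c ≈ 60.63°

From Brewster, n₂/n₁ = tan θ_B = tan 41.07° = 0.8714.
Then sin θ_c = n₂/n₁ = 0.8714, so θ_c = arcsin 0.8714 = 60.63°.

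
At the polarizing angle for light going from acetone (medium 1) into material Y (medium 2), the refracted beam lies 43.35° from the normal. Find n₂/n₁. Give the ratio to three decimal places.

At Brewster incidence θ_B = 90° − θ_t = 90° − 43.35° = 46.65°.
Then n₂/n₁ = tan θ_B = tan 46.65° = 1.059.

n₂/n₁ ≈ 1.059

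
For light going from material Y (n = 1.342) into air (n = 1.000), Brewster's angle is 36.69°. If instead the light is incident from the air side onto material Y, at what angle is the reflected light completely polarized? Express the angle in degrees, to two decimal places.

θ_B' ≈ 53.31°

tan θ_B' = n₁/n₂ = 1/tan θ_B, so θ_B' = 90° − θ_B.
θ_B' = 90° − 36.69° = 53.31°.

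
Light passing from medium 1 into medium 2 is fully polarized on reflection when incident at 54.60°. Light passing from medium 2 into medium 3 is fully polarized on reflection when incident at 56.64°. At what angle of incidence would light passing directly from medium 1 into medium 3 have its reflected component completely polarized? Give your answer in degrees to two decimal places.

θ_B ≈ 64.93°

tan θ_B(1→2) = n₂/n₁ = tan 54.60° = 1.4071.
tan θ_B(2→3) = n₃/n₂ = tan 56.64° = 1.5189.
n₃/n₁ = 2.1373. Then tan θ_B(1→3) = n₃/n₁, so θ_B(1→3) = arctan(2.1373) = 64.93°.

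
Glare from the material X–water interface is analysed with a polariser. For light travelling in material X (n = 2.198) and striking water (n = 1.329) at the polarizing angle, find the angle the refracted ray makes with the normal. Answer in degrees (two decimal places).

First find Brewster's angle: tan θ_B = 1.329/2.198 = 0.6046, giving θ_B = 31.16°.
Since θ_B + θ_t = 90° at Brewster incidence, θ_t = 90° − 31.16° = 58.84°.

θ_t ≈ 58.84°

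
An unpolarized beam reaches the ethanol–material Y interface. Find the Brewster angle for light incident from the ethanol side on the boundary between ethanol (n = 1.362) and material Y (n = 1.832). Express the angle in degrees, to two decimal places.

At Brewster's angle the reflected and refracted rays are perpendicular, which with Snell's law gives tan θ_B = n₂/n₁.
tan θ_B = n₂/n₁ = 1.832/1.362 = 1.3451.
So θ_B = arctan 1.3451 = 53.37°.

θ_B ≈ 53.37°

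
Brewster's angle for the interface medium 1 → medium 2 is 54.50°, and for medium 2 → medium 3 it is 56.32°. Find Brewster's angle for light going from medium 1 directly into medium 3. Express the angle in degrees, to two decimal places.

θ_B ≈ 64.58°

n₂/n₁ = tan 54.50° = 1.4019 and n₃/n₂ = tan 56.32° = 1.5006.
So n₃/n₁ = (n₂/n₁)(n₃/n₂) = 1.4019 × 1.5006 = 2.1037.
θ_B(1→3) = arctan(2.1037) = 64.58°.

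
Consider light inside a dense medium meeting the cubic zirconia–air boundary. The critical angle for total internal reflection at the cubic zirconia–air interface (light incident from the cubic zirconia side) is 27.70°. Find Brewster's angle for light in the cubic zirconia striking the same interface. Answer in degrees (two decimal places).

θ_B ≈ 24.93°

At the critical angle sin θ_c = n₂/n₁, giving n₂/n₁ = sin 27.70° = 0.4648.
Then tan θ_B = n₂/n₁ = 0.4648, so θ_B = arctan 0.4648 = 24.93°.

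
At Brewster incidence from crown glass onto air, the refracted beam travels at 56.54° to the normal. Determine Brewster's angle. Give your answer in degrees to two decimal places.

θ_B ≈ 33.46°

Since the reflected and refracted rays are at right angles at the polarizing angle, θ_B + θ_t = 90°.
So θ_B = 90° − θ_t = 90° − 56.54° = 33.46°.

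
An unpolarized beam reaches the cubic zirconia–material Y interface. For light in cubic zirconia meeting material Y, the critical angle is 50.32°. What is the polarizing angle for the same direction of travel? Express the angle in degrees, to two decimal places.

θ_B ≈ 37.58°

sin θ_c = n₂/n₁, so n₂/n₁ = sin 50.32° = 0.7696.
Brewster: tan θ_B = n₂/n₁ = 0.7696.
θ_B = arctan(0.7696) = 37.58°.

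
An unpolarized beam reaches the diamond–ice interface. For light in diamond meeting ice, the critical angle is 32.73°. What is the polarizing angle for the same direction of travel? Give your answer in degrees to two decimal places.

θ_B ≈ 28.40°

n₂/n₁ = sin θ_c = sin 32.73° = 0.5407.
tan θ_B equals the same ratio, so θ_B = arctan(0.5407) = 28.40°.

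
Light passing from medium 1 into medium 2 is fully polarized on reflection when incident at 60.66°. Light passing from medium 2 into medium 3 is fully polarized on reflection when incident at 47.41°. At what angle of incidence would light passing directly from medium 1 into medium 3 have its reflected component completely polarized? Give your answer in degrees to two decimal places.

θ_B ≈ 62.68°

n₂/n₁ = tan 60.66° = 1.7791 and n₃/n₂ = tan 47.41° = 1.0879.
So n₃/n₁ = (n₂/n₁)(n₃/n₂) = 1.7791 × 1.0879 = 1.9354.
θ_B(1→3) = arctan(1.9354) = 62.68°.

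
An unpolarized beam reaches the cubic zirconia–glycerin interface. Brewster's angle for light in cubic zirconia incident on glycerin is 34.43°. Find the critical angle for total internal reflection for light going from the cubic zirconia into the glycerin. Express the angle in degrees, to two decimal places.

θ_c ≈ 43.27°

From Brewster, n₂/n₁ = tan θ_B = tan 34.43° = 0.6855.
Then sin θ_c = n₂/n₁ = 0.6855, so θ_c = arcsin 0.6855 = 43.27°.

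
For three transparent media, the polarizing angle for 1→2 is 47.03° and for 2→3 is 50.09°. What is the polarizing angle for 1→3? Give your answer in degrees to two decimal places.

θ_B ≈ 52.08°

Each Brewster angle gives a ratio: n₂/n₁ = tan 47.03° = 1.0735, n₃/n₂ = tan 50.09° = 1.1956.
Multiplying, n₃/n₁ = 1.0735 × 1.1956 = 1.2834, and θ_B(1→3) = arctan 1.2834 = 52.08°.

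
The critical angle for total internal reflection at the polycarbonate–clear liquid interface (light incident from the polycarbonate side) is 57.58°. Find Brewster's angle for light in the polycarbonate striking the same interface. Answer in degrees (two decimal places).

n₂/n₁ = sin θ_c = sin 57.58° = 0.8441.
tan θ_B equals the same ratio, so θ_B = arctan(0.8441) = 40.17°.

θ_B ≈ 40.17°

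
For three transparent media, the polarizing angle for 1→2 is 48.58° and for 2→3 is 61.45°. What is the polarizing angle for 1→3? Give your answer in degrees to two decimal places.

θ_B ≈ 64.36°

n₂/n₁ = tan 48.58° = 1.1335 and n₃/n₂ = tan 61.45° = 1.8379.
n₃/n₁ = 2.0833. Then tan θ_B(1→3) = n₃/n₁, so θ_B(1→3) = arctan(2.0833) = 64.36°.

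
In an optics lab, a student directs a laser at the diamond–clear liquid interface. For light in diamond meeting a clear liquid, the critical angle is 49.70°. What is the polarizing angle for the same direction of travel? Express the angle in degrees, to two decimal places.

n₂/n₁ = sin θ_c = sin 49.70° = 0.7627.
tan θ_B equals the same ratio, so θ_B = arctan(0.7627) = 37.33°.

θ_B ≈ 37.33°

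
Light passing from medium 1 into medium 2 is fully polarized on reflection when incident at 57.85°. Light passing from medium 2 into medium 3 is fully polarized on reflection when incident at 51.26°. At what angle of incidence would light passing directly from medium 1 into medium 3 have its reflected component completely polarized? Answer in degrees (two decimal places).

θ_B ≈ 63.24°

tan θ_B(1→2) = n₂/n₁ = tan 57.85° = 1.5911.
tan θ_B(2→3) = n₃/n₂ = tan 51.26° = 1.2464.
Multiplying, n₃/n₁ = 1.5911 × 1.2464 = 1.9831, and θ_B(1→3) = arctan 1.9831 = 63.24°.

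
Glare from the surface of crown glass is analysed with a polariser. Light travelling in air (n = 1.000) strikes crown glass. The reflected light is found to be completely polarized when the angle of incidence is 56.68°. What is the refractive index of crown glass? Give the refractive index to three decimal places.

At Brewster's angle, tan θ_B = n₂/n₁ with n₁ on the incident side (air) and n₂ on the transmitted side (crown glass).
n₂ = n₁ tan θ_B = 1.000 × tan 56.68° = 1.521.

n ≈ 1.521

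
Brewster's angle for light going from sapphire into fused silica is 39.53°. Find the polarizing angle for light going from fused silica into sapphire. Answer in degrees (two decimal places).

tan θ_B' = n₁/n₂ = 1/tan θ_B, so θ_B' = 90° − θ_B.
θ_B' = 90° − 39.53° = 50.47°.

θ_B' ≈ 50.47°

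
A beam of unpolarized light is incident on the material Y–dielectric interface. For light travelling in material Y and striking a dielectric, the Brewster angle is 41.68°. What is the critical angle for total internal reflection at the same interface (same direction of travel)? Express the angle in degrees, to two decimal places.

From Brewster, n₂/n₁ = tan θ_B = tan 41.68° = 0.8903.
Then sin θ_c = n₂/n₁ = 0.8903, so θ_c = arcsin 0.8903 = 62.92°.

θ_c ≈ 62.92°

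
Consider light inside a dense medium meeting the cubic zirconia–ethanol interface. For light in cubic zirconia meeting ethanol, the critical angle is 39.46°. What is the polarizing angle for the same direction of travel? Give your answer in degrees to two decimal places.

θ_B ≈ 32.44°

At the critical angle sin θ_c = n₂/n₁, giving n₂/n₁ = sin 39.46° = 0.6355.
Then tan θ_B = n₂/n₁ = 0.6355, so θ_B = arctan 0.6355 = 32.44°.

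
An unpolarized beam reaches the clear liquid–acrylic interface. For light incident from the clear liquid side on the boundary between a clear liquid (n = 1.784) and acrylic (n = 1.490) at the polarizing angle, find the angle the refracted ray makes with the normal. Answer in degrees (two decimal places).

θ_t ≈ 50.13°

θ_B = arctan(n₂/n₁) = arctan(1.490/1.784) = 39.87°.
Since θ_B + θ_t = 90° at Brewster incidence, θ_t = 90° − 39.87° = 50.13°.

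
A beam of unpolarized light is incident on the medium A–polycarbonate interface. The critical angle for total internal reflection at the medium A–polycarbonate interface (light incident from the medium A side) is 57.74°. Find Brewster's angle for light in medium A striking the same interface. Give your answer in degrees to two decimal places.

n₂/n₁ = sin θ_c = sin 57.74° = 0.8456.
tan θ_B equals the same ratio, so θ_B = arctan(0.8456) = 40.22°.

θ_B ≈ 40.22°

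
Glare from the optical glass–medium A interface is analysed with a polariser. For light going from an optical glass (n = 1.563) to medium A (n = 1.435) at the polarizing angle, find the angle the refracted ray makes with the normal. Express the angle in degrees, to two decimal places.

θ_t ≈ 47.44°

θ_B = arctan(n₂/n₁) = arctan(1.435/1.563) = 42.56°.
The refracted ray is perpendicular to the reflected ray, so θ_t = 90° − θ_B = 47.44°.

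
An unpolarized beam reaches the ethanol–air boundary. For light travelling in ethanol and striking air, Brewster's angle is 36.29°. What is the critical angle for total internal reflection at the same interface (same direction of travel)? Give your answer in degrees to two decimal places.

θ_c ≈ 47.25°

tan θ_B = n₂/n₁ = tan 36.29° = 0.7343.
Total internal reflection: sin θ_c = n₂/n₁ = 0.7343.
θ_c = arcsin(0.7343) = 47.25°.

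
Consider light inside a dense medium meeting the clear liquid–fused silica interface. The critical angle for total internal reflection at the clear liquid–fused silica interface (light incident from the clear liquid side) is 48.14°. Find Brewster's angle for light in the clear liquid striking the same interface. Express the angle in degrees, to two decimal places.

θ_B ≈ 36.68°

sin θ_c = n₂/n₁, so n₂/n₁ = sin 48.14° = 0.7448.
Brewster: tan θ_B = n₂/n₁ = 0.7448.
θ_B = arctan(0.7448) = 36.68°.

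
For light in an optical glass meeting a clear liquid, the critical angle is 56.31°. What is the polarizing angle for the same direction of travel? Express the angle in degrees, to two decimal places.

At the critical angle sin θ_c = n₂/n₁, giving n₂/n₁ = sin 56.31° = 0.8321.
Then tan θ_B = n₂/n₁ = 0.8321, so θ_B = arctan 0.8321 = 39.76°.

θ_B ≈ 39.76°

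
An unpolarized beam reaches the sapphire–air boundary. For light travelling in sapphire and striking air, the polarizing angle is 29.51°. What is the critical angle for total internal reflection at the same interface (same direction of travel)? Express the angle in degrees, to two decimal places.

From Brewster, n₂/n₁ = tan θ_B = tan 29.51° = 0.5660.
Then sin θ_c = n₂/n₁ = 0.5660, so θ_c = arcsin 0.5660 = 34.47°.

θ_c ≈ 34.47°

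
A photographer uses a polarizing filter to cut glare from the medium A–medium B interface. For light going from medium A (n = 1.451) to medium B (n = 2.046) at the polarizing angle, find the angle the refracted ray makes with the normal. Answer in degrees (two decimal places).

θ_t ≈ 35.34°

tan θ_B = n₂/n₁ = 2.046/1.451 = 1.4101, so θ_B = 54.66°.
Since θ_B + θ_t = 90° at Brewster incidence, θ_t = 90° − 54.66° = 35.34°.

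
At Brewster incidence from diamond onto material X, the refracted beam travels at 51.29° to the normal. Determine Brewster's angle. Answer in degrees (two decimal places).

θ_B ≈ 38.71°

At Brewster's angle the reflected and refracted rays are perpendicular, so θ_B + θ_t = 90°.
So θ_B = 90° − θ_t = 90° − 51.29° = 38.71°.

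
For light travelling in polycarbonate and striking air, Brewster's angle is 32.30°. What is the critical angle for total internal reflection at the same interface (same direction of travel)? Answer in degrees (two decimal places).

θ_c ≈ 39.21°

tan θ_B = n₂/n₁ = tan 32.30° = 0.6322.
Total internal reflection: sin θ_c = n₂/n₁ = 0.6322.
θ_c = arcsin(0.6322) = 39.21°.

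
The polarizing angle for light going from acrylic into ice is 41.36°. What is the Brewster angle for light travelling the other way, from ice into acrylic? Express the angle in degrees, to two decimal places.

θ_B' ≈ 48.64°

tan θ_B' = n₁/n₂ = 1/tan θ_B, so θ_B' = 90° − θ_B.
θ_B' = 90° − 41.36° = 48.64°.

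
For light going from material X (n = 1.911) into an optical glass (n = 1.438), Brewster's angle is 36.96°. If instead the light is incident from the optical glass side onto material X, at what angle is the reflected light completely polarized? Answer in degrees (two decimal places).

θ_B' ≈ 53.04°

The two Brewster angles are complementary: θ_B' = 90° − θ_B = 90° − 36.96° = 53.04°.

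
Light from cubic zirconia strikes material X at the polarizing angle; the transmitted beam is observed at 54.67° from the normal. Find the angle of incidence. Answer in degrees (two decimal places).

Since the reflected and refracted rays are at right angles at the polarizing angle, θ_B + θ_t = 90°.
θ_B = 90° − 54.67° = 35.33°.

θ_B ≈ 35.33°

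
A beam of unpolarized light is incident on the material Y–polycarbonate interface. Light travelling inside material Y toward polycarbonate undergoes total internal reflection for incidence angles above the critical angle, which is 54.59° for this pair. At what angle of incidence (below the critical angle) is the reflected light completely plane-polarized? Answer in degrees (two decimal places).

θ_B ≈ 39.18°

At the critical angle sin θ_c = n₂/n₁, giving n₂/n₁ = sin 54.59° = 0.8150.
Then tan θ_B = n₂/n₁ = 0.8150, so θ_B = arctan 0.8150 = 39.18°.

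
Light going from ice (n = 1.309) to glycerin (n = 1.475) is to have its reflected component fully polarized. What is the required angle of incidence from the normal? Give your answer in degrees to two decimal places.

The reflected p-component vanishes when tan θ_B = n₂/n₁.
Here n₂/n₁ = 1.475/1.309 = 1.1268, and Brewster's law gives tan θ_B = n₂/n₁. Taking the arctangent, θ_B = 48.41°.

θ_B ≈ 48.41°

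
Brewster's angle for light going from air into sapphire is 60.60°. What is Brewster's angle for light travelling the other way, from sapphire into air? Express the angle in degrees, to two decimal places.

tan θ_B' = n₁/n₂ = 1/tan θ_B, so θ_B' = 90° − θ_B.
θ_B' = 90° − 60.60° = 29.40°.

θ_B' ≈ 29.40°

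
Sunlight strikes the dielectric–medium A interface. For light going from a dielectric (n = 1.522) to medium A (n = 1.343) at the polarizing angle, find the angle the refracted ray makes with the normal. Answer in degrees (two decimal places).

θ_t ≈ 48.58°

tan θ_B = n₂/n₁ = 1.343/1.522 = 0.8824, so θ_B = 41.42°.
Since θ_B + θ_t = 90° at Brewster incidence, θ_t = 90° − 41.42° = 48.58°.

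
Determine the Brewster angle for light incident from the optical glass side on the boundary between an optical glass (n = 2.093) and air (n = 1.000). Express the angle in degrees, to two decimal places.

Brewster's condition: tan θ_B = n₂/n₁ = 1.000/2.093 = 0.4778.
So θ_B = arctan 0.4778 = 25.54°.

θ_B ≈ 25.54°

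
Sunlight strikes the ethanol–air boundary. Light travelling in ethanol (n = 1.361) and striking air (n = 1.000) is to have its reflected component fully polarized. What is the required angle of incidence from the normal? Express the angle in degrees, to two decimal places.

Here n₂/n₁ = 1.000/1.361 = 0.7348, and Brewster's law gives tan θ_B = n₂/n₁. Taking the arctangent, θ_B = 36.31°.

θ_B ≈ 36.31°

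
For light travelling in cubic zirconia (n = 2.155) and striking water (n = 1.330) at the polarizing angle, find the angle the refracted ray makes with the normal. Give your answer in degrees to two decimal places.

tan θ_B = n₂/n₁ = 1.330/2.155 = 0.6172, so θ_B = 31.68°.
Since θ_B + θ_t = 90° at Brewster incidence, θ_t = 90° − 31.68° = 58.32°.

θ_t ≈ 58.32°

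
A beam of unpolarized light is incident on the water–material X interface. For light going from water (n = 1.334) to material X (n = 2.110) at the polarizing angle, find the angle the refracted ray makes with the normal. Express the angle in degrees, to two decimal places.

θ_t ≈ 32.30°

θ_B = arctan(n₂/n₁) = arctan(2.110/1.334) = 57.70°.
The refracted ray is perpendicular to the reflected ray, so θ_t = 90° − θ_B = 32.30°.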